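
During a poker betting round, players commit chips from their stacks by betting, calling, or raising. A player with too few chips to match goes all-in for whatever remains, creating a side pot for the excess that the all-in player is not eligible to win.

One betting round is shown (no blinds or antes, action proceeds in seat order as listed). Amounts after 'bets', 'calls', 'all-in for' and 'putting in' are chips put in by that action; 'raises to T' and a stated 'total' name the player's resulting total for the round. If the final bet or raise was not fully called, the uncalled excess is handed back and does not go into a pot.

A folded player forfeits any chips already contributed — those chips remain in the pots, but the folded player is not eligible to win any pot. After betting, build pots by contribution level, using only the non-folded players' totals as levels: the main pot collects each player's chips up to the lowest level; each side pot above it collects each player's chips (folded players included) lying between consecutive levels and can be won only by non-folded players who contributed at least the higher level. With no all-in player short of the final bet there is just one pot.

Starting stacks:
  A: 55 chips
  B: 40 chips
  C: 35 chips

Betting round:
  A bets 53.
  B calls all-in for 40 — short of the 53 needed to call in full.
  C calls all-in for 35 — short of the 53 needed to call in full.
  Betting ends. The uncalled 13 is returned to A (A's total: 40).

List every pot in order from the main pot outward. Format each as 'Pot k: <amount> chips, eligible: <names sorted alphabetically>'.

Pot 1: 105 chips, eligible: A, B, C
Pot 2: 10 chips, eligible: A, B

Derivation:
Contributions (after 13 returned to A): A=40, B=40, C=35
Pot levels (distinct totals of non-folded players): 35, 40
Layer 1-35: 35 each from A, B, C = 35*3 = 105 chips; eligible A, B, C
Layer 36-40: 5 each from A, B = 5*2 = 10 chips; eligible A, B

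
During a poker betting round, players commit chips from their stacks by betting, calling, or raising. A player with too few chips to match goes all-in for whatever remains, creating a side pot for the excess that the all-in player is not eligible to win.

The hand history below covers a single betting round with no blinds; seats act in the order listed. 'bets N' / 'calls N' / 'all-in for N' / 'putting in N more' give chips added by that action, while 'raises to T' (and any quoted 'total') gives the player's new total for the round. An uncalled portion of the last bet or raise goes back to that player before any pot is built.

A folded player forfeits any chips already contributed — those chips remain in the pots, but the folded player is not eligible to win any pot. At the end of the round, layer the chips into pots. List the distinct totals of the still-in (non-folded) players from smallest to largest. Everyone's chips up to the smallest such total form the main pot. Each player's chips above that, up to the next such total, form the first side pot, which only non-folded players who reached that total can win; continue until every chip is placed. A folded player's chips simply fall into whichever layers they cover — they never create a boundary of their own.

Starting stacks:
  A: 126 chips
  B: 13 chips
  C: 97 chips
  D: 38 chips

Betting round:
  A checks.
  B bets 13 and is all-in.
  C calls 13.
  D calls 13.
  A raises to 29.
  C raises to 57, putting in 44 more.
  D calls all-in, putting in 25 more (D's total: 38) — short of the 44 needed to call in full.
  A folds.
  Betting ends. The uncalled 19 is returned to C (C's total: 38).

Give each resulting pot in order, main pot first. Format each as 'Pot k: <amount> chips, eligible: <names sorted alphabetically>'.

Contributions (after 19 returned to C): A=29, B=13, C=38, D=38
Folded: A
Pot levels (distinct totals of non-folded players): 13, 38
Layer 1-13: 13 each from A, B, C, D = 13*4 = 52 chips; eligible B, C, D
Layer 14-38: A 16 + C 25 + D 25 = 66 chips; eligible C, D

Pot 1: 52 chips, eligible: B, C, D
Pot 2: 66 chips, eligible: C, D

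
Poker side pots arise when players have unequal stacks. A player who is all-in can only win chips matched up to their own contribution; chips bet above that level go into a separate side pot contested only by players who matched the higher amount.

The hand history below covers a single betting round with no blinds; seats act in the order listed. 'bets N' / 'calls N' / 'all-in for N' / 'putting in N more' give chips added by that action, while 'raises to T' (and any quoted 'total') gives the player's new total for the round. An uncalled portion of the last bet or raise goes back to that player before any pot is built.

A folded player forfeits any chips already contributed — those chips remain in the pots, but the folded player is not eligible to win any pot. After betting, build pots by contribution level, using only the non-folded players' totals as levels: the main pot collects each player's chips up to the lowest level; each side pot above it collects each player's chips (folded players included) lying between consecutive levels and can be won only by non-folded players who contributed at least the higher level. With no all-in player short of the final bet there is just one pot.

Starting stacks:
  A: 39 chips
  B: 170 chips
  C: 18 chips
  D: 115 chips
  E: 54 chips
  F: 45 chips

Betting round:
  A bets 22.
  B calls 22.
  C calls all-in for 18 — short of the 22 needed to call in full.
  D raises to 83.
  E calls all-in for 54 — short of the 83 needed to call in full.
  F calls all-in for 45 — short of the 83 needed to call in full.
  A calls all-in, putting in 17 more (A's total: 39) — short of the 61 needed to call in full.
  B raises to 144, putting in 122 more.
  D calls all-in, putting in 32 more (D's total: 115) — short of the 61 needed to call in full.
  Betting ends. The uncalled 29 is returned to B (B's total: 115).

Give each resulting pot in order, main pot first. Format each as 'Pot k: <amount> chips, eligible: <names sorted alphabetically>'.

Contributions (after 29 returned to B): A=39, B=115, C=18, D=115, E=54, F=45
Pot levels (distinct totals of non-folded players): 18, 39, 45, 54, 115
Layer 1-18: 18 each from A, B, C, D, E, F = 18*6 = 108 chips; eligible A, B, C, D, E, F
Layer 19-39: 21 each from A, B, D, E, F = 21*5 = 105 chips; eligible A, B, D, E, F
Layer 40-45: 6 each from B, D, E, F = 6*4 = 24 chips; eligible B, D, E, F
Layer 46-54: 9 each from B, D, E = 9*3 = 27 chips; eligible B, D, E
Layer 55-115: 61 each from B, D = 61*2 = 122 chips; eligible B, D

Pot 1: 108 chips, eligible: A, B, C, D, E, F
Pot 2: 105 chips, eligible: A, B, D, E, F
Pot 3: 24 chips, eligible: B, D, E, F
Pot 4: 27 chips, eligible: B, D, E
Pot 5: 122 chips, eligible: B, D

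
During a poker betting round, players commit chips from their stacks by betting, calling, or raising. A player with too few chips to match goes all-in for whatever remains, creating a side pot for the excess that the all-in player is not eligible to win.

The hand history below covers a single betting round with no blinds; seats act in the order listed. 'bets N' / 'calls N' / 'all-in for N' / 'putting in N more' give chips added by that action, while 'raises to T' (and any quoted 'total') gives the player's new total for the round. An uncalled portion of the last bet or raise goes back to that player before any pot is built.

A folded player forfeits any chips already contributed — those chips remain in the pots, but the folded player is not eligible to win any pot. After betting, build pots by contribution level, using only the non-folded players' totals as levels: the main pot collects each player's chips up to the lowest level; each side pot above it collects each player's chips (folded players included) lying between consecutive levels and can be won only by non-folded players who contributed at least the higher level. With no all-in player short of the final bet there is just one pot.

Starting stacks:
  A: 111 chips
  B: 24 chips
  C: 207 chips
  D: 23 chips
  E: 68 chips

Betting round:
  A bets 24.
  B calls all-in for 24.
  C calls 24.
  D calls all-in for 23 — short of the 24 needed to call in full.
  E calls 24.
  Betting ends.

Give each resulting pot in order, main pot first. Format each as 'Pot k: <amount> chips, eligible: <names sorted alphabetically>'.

Pot 1: 115 chips, eligible: A, B, C, D, E
Pot 2: 4 chips, eligible: A, B, C, E

Derivation:
Contributions: A=24, B=24, C=24, D=23, E=24
Pot levels (distinct totals of non-folded players): 23, 24
Layer 1-23: 23 each from A, B, C, D, E = 23*5 = 115 chips; eligible A, B, C, D, E
Layer 24-24: 1 each from A, B, C, E = 1*4 = 4 chips; eligible A, B, C, E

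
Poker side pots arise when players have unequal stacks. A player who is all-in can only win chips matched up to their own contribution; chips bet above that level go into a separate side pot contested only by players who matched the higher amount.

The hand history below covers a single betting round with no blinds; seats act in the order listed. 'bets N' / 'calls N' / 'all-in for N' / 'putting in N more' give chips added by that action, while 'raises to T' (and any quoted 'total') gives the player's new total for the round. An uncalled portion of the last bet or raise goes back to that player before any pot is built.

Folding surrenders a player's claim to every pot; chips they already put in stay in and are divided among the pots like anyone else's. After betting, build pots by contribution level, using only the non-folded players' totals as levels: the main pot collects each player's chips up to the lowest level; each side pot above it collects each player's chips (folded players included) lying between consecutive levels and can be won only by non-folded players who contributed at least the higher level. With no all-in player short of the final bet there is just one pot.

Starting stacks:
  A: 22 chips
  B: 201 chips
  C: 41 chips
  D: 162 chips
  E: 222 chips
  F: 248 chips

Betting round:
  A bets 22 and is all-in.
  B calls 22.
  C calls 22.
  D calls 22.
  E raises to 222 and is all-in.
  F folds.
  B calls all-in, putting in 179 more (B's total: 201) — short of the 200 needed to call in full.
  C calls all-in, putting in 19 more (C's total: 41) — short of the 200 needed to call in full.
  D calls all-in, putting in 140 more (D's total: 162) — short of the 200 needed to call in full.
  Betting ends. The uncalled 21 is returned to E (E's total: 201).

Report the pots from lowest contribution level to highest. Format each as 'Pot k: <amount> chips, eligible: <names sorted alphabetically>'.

Contributions (after 21 returned to E): A=22, B=201, C=41, D=162, E=201
Folded: F
Pot levels (distinct totals of non-folded players): 22, 41, 162, 201
Layer 1-22: 22 each from A, B, C, D, E = 22*5 = 110 chips; eligible A, B, C, D, E
Layer 23-41: 19 each from B, C, D, E = 19*4 = 76 chips; eligible B, C, D, E
Layer 42-162: 121 each from B, D, E = 121*3 = 363 chips; eligible B, D, E
Layer 163-201: 39 each from B, E = 39*2 = 78 chips; eligible B, E

Pot 1: 110 chips, eligible: A, B, C, D, E
Pot 2: 76 chips, eligible: B, C, D, E
Pot 3: 363 chips, eligible: B, D, E
Pot 4: 78 chips, eligible: B, E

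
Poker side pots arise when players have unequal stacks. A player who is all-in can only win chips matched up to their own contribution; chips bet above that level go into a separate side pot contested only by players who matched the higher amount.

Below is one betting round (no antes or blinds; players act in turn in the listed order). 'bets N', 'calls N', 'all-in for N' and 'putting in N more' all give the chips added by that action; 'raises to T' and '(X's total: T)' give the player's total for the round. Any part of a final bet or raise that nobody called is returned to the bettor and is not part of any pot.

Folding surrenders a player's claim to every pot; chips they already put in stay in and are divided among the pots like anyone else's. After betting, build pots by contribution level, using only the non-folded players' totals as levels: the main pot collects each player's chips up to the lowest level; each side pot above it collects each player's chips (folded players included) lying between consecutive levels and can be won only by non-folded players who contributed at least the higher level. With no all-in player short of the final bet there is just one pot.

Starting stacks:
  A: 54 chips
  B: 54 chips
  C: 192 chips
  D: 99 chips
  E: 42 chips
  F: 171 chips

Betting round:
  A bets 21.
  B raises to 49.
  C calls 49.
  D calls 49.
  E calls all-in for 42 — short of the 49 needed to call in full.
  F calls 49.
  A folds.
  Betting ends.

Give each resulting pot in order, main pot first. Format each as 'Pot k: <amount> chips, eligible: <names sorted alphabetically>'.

Pot 1: 231 chips, eligible: B, C, D, E, F
Pot 2: 28 chips, eligible: B, C, D, F

Derivation:
Contributions: A=21, B=49, C=49, D=49, E=42, F=49
Folded: A
Pot levels (distinct totals of non-folded players): 42, 49
Layer 1-42: A 21 + B 42 + C 42 + D 42 + E 42 + F 42 = 231 chips; eligible B, C, D, E, F
Layer 43-49: 7 each from B, C, D, F = 7*4 = 28 chips; eligible B, C, D, F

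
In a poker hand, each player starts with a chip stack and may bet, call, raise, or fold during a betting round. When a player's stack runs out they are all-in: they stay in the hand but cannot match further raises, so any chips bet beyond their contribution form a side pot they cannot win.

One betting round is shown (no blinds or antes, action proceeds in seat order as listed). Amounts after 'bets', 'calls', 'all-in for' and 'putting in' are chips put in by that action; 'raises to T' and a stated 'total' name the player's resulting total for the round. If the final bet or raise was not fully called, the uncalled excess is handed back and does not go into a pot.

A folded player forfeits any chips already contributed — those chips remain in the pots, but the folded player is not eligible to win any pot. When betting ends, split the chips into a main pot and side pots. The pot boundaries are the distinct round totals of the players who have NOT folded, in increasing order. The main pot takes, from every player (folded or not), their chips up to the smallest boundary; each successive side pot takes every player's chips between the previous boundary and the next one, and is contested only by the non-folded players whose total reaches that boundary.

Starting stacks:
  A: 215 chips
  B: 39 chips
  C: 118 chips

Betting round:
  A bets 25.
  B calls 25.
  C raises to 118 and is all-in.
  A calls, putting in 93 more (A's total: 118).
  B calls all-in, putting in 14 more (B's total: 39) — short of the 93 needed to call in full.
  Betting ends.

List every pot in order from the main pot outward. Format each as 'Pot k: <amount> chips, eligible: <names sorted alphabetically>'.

Contributions: A=118, B=39, C=118
Pot levels (distinct totals of non-folded players): 39, 118
Layer 1-39: 39 each from A, B, C = 39*3 = 117 chips; eligible A, B, C
Layer 40-118: 79 each from A, C = 79*2 = 158 chips; eligible A, C

Pot 1: 117 chips, eligible: A, B, C
Pot 2: 158 chips, eligible: A, C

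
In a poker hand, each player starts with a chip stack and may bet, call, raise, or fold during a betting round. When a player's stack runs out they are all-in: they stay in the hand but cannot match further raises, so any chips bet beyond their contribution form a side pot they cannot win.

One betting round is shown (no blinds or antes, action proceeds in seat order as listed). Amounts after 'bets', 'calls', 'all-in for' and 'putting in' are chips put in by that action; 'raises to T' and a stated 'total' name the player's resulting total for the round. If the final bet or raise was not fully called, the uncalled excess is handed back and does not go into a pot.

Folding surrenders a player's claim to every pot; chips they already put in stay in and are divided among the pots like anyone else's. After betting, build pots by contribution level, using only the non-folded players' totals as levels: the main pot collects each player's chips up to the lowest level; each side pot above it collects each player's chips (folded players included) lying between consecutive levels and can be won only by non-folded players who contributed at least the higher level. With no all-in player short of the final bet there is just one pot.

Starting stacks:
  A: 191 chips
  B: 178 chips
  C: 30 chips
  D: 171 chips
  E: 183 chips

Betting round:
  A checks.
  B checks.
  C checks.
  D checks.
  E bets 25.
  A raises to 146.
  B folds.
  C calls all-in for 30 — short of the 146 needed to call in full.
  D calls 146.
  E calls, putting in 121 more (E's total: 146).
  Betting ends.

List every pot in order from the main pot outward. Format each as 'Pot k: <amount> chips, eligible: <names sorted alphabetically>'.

Pot 1: 120 chips, eligible: A, C, D, E
Pot 2: 348 chips, eligible: A, D, E

Derivation:
Contributions: A=146, C=30, D=146, E=146
Folded: B
Pot levels (distinct totals of non-folded players): 30, 146
Layer 1-30: 30 each from A, C, D, E = 30*4 = 120 chips; eligible A, C, D, E
Layer 31-146: 116 each from A, D, E = 116*3 = 348 chips; eligible A, D, E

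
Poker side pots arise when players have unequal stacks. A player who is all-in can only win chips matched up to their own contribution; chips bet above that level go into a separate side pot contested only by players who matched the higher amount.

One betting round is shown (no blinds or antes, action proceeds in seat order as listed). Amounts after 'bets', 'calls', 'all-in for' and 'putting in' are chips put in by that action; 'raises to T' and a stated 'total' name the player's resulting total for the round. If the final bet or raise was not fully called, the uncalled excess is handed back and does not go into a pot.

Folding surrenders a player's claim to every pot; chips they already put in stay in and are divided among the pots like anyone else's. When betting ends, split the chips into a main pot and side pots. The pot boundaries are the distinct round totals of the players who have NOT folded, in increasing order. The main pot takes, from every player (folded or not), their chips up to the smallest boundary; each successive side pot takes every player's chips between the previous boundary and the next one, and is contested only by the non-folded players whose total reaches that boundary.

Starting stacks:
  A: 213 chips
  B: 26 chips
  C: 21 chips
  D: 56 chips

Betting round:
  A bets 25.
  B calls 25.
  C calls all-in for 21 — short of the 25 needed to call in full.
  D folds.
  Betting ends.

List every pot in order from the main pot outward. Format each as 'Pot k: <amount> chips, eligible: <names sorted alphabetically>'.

Pot 1: 63 chips, eligible: A, B, C
Pot 2: 8 chips, eligible: A, B

Derivation:
Contributions: A=25, B=25, C=21
Folded: D
Pot levels (distinct totals of non-folded players): 21, 25
Layer 1-21: 21 each from A, B, C = 21*3 = 63 chips; eligible A, B, C
Layer 22-25: 4 each from A, B = 4*2 = 8 chips; eligible A, B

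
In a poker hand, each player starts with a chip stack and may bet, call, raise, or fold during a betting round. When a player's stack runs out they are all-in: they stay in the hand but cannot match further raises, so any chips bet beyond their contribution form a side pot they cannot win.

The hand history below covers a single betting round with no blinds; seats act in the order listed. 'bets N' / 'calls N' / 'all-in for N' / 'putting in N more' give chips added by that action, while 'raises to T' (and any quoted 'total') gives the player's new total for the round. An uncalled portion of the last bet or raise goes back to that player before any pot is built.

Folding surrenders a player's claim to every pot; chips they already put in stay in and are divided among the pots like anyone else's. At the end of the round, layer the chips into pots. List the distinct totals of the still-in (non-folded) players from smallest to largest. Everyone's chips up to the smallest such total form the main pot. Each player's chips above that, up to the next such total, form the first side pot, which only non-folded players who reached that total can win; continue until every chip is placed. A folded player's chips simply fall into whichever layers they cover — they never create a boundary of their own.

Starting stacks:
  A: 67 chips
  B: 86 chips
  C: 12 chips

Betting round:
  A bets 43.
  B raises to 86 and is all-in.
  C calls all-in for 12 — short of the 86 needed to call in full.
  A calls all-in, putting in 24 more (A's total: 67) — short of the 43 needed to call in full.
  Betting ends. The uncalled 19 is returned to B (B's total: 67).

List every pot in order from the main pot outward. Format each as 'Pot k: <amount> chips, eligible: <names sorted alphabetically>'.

Contributions (after 19 returned to B): A=67, B=67, C=12
Pot levels (distinct totals of non-folded players): 12, 67
Layer 1-12: 12 each from A, B, C = 12*3 = 36 chips; eligible A, B, C
Layer 13-67: 55 each from A, B = 55*2 = 110 chips; eligible A, B

Pot 1: 36 chips, eligible: A, B, C
Pot 2: 110 chips, eligible: A, B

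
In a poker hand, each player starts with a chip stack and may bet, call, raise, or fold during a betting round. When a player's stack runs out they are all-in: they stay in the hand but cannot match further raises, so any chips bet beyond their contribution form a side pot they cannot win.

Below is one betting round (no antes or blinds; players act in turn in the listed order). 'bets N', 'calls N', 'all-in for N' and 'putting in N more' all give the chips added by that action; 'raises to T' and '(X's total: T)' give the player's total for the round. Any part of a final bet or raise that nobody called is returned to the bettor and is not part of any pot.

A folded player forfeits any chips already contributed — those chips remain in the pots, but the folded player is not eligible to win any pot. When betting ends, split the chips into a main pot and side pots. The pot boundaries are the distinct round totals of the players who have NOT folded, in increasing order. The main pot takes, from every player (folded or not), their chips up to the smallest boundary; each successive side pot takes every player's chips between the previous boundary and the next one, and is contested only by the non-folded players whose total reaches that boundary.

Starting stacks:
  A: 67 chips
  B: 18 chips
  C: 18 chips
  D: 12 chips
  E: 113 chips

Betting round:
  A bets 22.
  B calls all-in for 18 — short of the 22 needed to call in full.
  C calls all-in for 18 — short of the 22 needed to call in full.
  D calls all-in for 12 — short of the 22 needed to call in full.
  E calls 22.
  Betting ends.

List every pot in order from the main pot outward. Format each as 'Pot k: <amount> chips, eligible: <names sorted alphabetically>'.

Contributions: A=22, B=18, C=18, D=12, E=22
Pot levels (distinct totals of non-folded players): 12, 18, 22
Layer 1-12: 12 each from A, B, C, D, E = 12*5 = 60 chips; eligible A, B, C, D, E
Layer 13-18: 6 each from A, B, C, E = 6*4 = 24 chips; eligible A, B, C, E
Layer 19-22: 4 each from A, E = 4*2 = 8 chips; eligible A, E

Pot 1: 60 chips, eligible: A, B, C, D, E
Pot 2: 24 chips, eligible: A, B, C, E
Pot 3: 8 chips, eligible: A, E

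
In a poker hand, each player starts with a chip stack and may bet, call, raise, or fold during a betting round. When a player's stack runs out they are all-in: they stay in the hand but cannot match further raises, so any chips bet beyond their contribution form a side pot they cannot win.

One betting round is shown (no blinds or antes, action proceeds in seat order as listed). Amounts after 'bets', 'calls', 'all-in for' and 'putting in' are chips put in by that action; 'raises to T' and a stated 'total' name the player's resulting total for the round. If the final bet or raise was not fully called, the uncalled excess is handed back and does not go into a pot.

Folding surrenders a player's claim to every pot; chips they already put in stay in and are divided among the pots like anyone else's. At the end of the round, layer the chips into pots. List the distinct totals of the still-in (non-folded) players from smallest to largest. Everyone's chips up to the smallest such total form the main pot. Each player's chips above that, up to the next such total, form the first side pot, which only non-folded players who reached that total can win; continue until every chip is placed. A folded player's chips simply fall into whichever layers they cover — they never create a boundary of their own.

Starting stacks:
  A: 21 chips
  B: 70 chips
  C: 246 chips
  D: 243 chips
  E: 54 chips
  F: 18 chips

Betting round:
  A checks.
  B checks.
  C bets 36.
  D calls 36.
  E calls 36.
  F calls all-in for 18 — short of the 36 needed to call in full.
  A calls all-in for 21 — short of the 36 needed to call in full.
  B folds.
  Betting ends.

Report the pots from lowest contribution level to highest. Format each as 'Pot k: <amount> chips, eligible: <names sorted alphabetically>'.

Pot 1: 90 chips, eligible: A, C, D, E, F
Pot 2: 12 chips, eligible: A, C, D, E
Pot 3: 45 chips, eligible: C, D, E

Derivation:
Contributions: A=21, C=36, D=36, E=36, F=18
Folded: B
Pot levels (distinct totals of non-folded players): 18, 21, 36
Layer 1-18: 18 each from A, C, D, E, F = 18*5 = 90 chips; eligible A, C, D, E, F
Layer 19-21: 3 each from A, C, D, E = 3*4 = 12 chips; eligible A, C, D, E
Layer 22-36: 15 each from C, D, E = 15*3 = 45 chips; eligible C, D, E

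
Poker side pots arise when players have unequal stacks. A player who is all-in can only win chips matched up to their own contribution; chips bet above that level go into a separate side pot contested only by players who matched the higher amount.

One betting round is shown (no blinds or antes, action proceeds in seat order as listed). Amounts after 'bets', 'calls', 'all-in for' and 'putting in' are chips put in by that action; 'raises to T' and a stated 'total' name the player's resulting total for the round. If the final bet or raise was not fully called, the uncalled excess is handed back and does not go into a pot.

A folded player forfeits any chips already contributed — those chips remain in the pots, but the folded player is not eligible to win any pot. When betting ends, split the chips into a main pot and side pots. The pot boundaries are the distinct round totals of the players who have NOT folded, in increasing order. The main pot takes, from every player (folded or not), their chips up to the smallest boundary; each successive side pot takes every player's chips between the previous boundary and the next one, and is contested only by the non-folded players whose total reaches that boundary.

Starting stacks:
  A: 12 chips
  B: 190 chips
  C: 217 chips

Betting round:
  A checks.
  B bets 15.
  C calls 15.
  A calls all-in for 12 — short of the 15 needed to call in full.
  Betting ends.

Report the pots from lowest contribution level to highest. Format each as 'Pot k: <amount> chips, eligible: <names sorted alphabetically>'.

Contributions: A=12, B=15, C=15
Pot levels (distinct totals of non-folded players): 12, 15
Layer 1-12: 12 each from A, B, C = 12*3 = 36 chips; eligible A, B, C
Layer 13-15: 3 each from B, C = 3*2 = 6 chips; eligible B, C

Pot 1: 36 chips, eligible: A, B, C
Pot 2: 6 chips, eligible: B, C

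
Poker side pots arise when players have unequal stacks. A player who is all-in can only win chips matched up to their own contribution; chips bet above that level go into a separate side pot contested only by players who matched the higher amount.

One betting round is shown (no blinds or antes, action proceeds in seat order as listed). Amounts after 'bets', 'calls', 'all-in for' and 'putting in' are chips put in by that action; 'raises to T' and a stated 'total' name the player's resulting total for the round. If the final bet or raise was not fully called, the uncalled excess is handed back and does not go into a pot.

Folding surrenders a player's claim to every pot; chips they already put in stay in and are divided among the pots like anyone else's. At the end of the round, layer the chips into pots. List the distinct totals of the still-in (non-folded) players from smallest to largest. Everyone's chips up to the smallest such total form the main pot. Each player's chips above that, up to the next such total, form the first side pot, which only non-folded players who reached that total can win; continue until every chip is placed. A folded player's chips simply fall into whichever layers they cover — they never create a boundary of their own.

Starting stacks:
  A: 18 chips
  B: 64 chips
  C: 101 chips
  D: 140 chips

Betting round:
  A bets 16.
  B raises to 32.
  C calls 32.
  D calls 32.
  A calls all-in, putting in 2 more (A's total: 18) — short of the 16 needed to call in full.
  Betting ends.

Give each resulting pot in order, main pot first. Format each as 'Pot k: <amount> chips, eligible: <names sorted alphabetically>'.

Pot 1: 72 chips, eligible: A, B, C, D
Pot 2: 42 chips, eligible: B, C, D

Derivation:
Contributions: A=18, B=32, C=32, D=32
Pot levels (distinct totals of non-folded players): 18, 32
Layer 1-18: 18 each from A, B, C, D = 18*4 = 72 chips; eligible A, B, C, D
Layer 19-32: 14 each from B, C, D = 14*3 = 42 chips; eligible B, C, D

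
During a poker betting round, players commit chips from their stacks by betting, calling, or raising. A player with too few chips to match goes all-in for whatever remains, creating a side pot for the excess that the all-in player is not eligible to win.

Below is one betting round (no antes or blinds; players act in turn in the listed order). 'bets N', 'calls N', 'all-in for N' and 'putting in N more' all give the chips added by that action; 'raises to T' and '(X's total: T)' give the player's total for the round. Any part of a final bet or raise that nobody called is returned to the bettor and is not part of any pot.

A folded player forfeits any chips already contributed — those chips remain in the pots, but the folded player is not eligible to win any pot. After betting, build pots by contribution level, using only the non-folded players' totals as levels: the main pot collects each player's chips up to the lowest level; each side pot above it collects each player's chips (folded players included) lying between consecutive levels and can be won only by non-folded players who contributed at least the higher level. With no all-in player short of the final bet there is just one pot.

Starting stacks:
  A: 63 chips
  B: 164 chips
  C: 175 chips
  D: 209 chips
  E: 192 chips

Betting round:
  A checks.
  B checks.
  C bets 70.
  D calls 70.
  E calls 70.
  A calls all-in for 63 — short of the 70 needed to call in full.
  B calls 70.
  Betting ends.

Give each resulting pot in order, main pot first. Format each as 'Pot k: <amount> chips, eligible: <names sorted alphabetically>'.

Pot 1: 315 chips, eligible: A, B, C, D, E
Pot 2: 28 chips, eligible: B, C, D, E

Derivation:
Contributions: A=63, B=70, C=70, D=70, E=70
Pot levels (distinct totals of non-folded players): 63, 70
Layer 1-63: 63 each from A, B, C, D, E = 63*5 = 315 chips; eligible A, B, C, D, E
Layer 64-70: 7 each from B, C, D, E = 7*4 = 28 chips; eligible B, C, D, E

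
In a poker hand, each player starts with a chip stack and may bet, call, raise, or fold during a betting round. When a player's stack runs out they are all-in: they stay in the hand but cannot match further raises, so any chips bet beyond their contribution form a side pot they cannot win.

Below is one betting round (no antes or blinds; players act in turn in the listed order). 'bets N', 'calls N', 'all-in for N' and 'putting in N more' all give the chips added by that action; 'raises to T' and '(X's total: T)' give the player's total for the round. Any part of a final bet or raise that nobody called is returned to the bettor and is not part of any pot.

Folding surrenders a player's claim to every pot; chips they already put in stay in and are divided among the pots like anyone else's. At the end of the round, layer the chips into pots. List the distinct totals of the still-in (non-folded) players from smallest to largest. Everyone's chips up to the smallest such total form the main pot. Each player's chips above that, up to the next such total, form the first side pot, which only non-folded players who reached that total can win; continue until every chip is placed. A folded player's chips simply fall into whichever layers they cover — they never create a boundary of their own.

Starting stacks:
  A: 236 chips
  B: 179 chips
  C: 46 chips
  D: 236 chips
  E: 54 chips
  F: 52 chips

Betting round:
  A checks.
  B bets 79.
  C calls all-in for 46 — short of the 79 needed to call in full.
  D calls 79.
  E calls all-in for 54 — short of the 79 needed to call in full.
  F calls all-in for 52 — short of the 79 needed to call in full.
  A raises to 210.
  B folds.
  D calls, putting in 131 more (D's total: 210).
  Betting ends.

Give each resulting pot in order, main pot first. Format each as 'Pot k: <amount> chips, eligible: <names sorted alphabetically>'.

Pot 1: 276 chips, eligible: A, C, D, E, F
Pot 2: 30 chips, eligible: A, D, E, F
Pot 3: 8 chips, eligible: A, D, E
Pot 4: 337 chips, eligible: A, D

Derivation:
Contributions: A=210, B=79, C=46, D=210, E=54, F=52
Folded: B
Pot levels (distinct totals of non-folded players): 46, 52, 54, 210
Layer 1-46: 46 each from A, B, C, D, E, F = 46*6 = 276 chips; eligible A, C, D, E, F
Layer 47-52: 6 each from A, B, D, E, F = 6*5 = 30 chips; eligible A, D, E, F
Layer 53-54: 2 each from A, B, D, E = 2*4 = 8 chips; eligible A, D, E
Layer 55-210: A 156 + B 25 + D 156 = 337 chips; eligible A, D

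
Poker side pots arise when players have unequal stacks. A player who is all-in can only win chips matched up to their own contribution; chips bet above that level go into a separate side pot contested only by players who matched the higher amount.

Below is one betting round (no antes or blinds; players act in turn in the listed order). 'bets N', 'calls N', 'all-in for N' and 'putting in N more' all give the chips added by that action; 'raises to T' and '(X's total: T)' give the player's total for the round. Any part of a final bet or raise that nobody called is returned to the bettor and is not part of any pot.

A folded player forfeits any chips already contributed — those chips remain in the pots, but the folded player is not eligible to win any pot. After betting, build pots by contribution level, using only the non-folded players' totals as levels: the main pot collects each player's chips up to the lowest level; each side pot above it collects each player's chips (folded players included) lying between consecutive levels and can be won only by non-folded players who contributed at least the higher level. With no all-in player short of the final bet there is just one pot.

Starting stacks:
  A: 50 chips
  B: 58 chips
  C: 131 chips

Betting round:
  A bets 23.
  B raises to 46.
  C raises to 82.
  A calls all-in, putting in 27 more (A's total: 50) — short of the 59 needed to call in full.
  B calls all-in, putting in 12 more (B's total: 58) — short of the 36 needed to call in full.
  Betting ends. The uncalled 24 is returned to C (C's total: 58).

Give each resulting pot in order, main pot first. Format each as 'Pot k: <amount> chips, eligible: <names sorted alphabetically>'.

Contributions (after 24 returned to C): A=50, B=58, C=58
Pot levels (distinct totals of non-folded players): 50, 58
Layer 1-50: 50 each from A, B, C = 50*3 = 150 chips; eligible A, B, C
Layer 51-58: 8 each from B, C = 8*2 = 16 chips; eligible B, C

Pot 1: 150 chips, eligible: A, B, C
Pot 2: 16 chips, eligible: B, C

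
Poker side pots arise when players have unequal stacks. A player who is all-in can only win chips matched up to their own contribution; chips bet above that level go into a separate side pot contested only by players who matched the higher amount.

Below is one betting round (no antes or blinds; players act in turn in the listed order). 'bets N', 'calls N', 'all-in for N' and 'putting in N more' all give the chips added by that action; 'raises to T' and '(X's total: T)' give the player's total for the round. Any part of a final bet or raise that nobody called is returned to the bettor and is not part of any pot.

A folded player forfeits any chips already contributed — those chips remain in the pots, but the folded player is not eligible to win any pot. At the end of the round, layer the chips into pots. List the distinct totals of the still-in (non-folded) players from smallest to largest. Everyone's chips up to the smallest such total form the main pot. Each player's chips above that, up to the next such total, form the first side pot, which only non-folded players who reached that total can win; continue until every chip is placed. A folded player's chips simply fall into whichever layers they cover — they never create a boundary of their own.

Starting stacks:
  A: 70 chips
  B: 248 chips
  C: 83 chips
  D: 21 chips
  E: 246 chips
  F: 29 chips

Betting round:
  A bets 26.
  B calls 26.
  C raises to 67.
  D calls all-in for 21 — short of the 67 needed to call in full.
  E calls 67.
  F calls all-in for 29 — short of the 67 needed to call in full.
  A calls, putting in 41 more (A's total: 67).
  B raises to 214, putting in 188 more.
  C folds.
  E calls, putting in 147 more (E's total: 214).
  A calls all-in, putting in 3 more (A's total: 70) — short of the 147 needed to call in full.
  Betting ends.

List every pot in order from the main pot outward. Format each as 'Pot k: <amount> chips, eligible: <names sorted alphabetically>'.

Contributions: A=70, B=214, C=67, D=21, E=214, F=29
Folded: C
Pot levels (distinct totals of non-folded players): 21, 29, 70, 214
Layer 1-21: 21 each from A, B, C, D, E, F = 21*6 = 126 chips; eligible A, B, D, E, F
Layer 22-29: 8 each from A, B, C, E, F = 8*5 = 40 chips; eligible A, B, E, F
Layer 30-70: A 41 + B 41 + C 38 + E 41 = 161 chips; eligible A, B, E
Layer 71-214: 144 each from B, E = 144*2 = 288 chips; eligible B, E

Pot 1: 126 chips, eligible: A, B, D, E, F
Pot 2: 40 chips, eligible: A, B, E, F
Pot 3: 161 chips, eligible: A, B, E
Pot 4: 288 chips, eligible: B, E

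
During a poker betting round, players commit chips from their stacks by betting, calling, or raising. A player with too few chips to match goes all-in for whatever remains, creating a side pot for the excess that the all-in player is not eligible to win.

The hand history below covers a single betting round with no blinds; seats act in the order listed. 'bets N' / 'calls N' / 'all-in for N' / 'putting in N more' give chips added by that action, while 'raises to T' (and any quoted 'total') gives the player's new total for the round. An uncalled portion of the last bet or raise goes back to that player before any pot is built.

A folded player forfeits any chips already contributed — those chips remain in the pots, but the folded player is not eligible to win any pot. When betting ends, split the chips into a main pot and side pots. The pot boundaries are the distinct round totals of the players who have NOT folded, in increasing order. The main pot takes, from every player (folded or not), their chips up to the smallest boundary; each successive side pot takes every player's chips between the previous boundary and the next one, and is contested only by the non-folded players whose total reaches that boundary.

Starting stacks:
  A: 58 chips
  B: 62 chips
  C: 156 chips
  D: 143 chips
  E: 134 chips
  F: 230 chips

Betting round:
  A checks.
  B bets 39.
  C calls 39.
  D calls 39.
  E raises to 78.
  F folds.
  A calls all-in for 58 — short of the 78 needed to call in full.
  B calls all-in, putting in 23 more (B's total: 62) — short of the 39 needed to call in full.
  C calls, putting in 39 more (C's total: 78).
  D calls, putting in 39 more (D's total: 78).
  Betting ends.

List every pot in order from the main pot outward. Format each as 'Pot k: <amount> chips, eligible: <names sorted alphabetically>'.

Pot 1: 290 chips, eligible: A, B, C, D, E
Pot 2: 16 chips, eligible: B, C, D, E
Pot 3: 48 chips, eligible: C, D, E

Derivation:
Contributions: A=58, B=62, C=78, D=78, E=78
Folded: F
Pot levels (distinct totals of non-folded players): 58, 62, 78
Layer 1-58: 58 each from A, B, C, D, E = 58*5 = 290 chips; eligible A, B, C, D, E
Layer 59-62: 4 each from B, C, D, E = 4*4 = 16 chips; eligible B, C, D, E
Layer 63-78: 16 each from C, D, E = 16*3 = 48 chips; eligible C, D, E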